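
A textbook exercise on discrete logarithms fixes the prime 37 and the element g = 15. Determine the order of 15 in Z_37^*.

36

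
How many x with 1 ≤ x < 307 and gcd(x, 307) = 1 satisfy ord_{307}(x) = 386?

0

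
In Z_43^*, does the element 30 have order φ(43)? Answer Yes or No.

Yes

φ(43) = 43 − 1 = 42 = 2 · 3 · 7.
30 is a primitive root mod 43 iff 30^(φ(43)/q) ≢ 1 for every prime q | φ(43), i.e. q ∈ {2, 3, 7}.
30^21 ≡ 42 (mod 43)  [q = 2: ≢ 1 ✓]
30^14 ≡ 6 (mod 43)  [q = 3: ≢ 1 ✓]
30^6 ≡ 16 (mod 43)  [q = 7: ≢ 1 ✓]
All checks pass, so 30 has order 42 and is a primitive root modulo 43.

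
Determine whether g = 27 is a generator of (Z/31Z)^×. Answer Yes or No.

φ(31) = 31 − 1 = 30 = 2 · 3 · 5.
It suffices to check that the order of 27 is not a proper divisor of 30: compute 27^(30/q) for q ∈ {2, 3, 5}.
27^15 ≡ 30 (mod 31)  [q = 2: ≢ 1 ✓]
27^10 ≡ 1 (mod 31)  [q = 3: ≡ 1 ✗]
27^6 ≡ 4 (mod 31)  [q = 5: ≢ 1 ✓]
27^10 ≡ 1 shows ord(27) | 10, strictly less than φ(31); not a primitive root.

No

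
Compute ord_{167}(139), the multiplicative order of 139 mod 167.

Since 139 ∈ (Z/167Z)^×, its order divides φ(167) = 167 − 1 = 166 = 2 · 83.
Divisors of 166: 1, 2, 83, 166.
Evaluate successive powers at the divisors of 166:
139^1 ≡ 139 (mod 167)
139^2 ≡ 116 (mod 167)
139^83 ≡ 166 (mod 167)
139^166 ≡ 1 (mod 167) ✓
So ord_167(139) = 166.

166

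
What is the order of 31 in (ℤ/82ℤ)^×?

10

ord(31) | φ(82) = φ(2)·φ(41) = 1·40 = 40 = 2^3 · 5.
Divisors of 40: 1, 2, 4, 5, 8, 10, 20, 40.
Check 31^d mod 82 for each divisor in increasing order:
31^1 ≡ 31 (mod 82)
31^2 ≡ 59 (mod 82)
31^4 ≡ 37 (mod 82)
31^5 ≡ 81 (mod 82)
31^8 ≡ 57 (mod 82)
31^10 ≡ 1 (mod 82) ✓
Hence ord(31) = 10.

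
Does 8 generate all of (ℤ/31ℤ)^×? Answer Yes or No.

φ(31) = 31 − 1 = 30 = 2 · 3 · 5.
It suffices to check that the order of 8 is not a proper divisor of 30: compute 8^(30/q) for q ∈ {2, 3, 5}.
8^15 ≡ 1 (mod 31)  [q = 2: ≡ 1 ✗]
8^10 ≡ 1 (mod 31)  [q = 3: ≡ 1 ✗]
8^6 ≡ 8 (mod 31)  [q = 5: ≢ 1 ✓]
The check at q = 2 fails, so 8 generates a proper subgroup.

No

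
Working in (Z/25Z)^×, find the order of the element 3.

20

The order of 3 must divide φ(25) = φ(5^2) = 5·(5−1) = 20 = 2^2 · 5.
Divisors of 20: 1, 2, 4, 5, 10, 20.
Test each divisor d:
3^1 ≡ 3
3^2 ≡ 9
3^4 ≡ 6
3^5 ≡ 18
3^10 ≡ 24
3^20 ≡ 1
Therefore the multiplicative order of 3 modulo 25 is 20.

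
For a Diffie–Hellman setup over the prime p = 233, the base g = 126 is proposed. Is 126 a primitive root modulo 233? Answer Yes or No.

No

φ(233) = 233 − 1 = 232 = 2^3 · 29.
Test 126^(232/q) mod 233 for each prime factor q of 232:
126^116 ≡ 1 (mod 233)  [q = 2: ≡ 1 ✗]
126^8 ≡ 76 (mod 233)  [q = 29: ≢ 1 ✓]
126^116 ≡ 1 shows ord(126) | 116, strictly less than φ(233); not a primitive root.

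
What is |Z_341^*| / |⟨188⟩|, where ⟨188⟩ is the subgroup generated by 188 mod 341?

60

The order of 188 must divide φ(341) = φ(11·31) = (11−1)·(31−1) = 10·30 = 300 = 2^2 · 3 · 5^2.
Divisors of 300: 1, 2, 3, 4, 5, 6, 10, 12, 15, 20, 25, 30, 50, 60, 75, 100, 150, 300.
Check 188^d mod 341 for each divisor in increasing order:
188^1 ≡ 188 (mod 341)
188^2 ≡ 221 (mod 341)
188^3 ≡ 287 (mod 341)
188^4 ≡ 78 (mod 341)
188^5 ≡ 1 (mod 341) ✓
The order of 188 is 5, so the subgroup it generates has 5 elements.
Index = |(Z/341Z)^×| / |⟨188⟩| = 300 / 5 = 60.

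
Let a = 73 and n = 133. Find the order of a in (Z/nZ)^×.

By Lagrange's theorem, ord_133(73) divides φ(133) = φ(7·19) = (7−1)·(19−1) = 6·18 = 108 = 2^2 · 3^3.
Divisors of 108: 1, 2, 3, 4, 6, 9, 12, 18, 27, 36, 54, 108.
Compute 73^d (mod 133) for the divisors d until we hit 1:
73^1 ≡ 73
73^2 ≡ 9
73^3 ≡ 125
73^4 ≡ 81
73^6 ≡ 64
73^9 ≡ 20
73^12 ≡ 106
73^18 ≡ 1
Hence ord(73) = 18.

18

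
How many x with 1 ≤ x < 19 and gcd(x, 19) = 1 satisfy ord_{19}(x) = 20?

0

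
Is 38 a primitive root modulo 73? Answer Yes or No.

φ(73) = 73 − 1 = 72 = 2^3 · 3^2.
38 is a primitive root mod 73 iff 38^(φ(73)/q) ≢ 1 for every prime q | φ(73), i.e. q ∈ {2, 3}.
38^36 ≡ 1 (mod 73)  [q = 2: ≡ 1 ✗]
38^24 ≡ 8 (mod 73)  [q = 3: ≢ 1 ✓]
The check at q = 2 fails, so 38 generates a proper subgroup.

No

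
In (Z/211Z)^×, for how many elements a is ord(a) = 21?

φ(211) = 211 − 1 = 210 = 2 · 3 · 5 · 7.
Since (Z/211Z)^× is cyclic of order 210, the number of elements of order d is φ(d) when d | 210 and 0 otherwise.
21 = 3 · 7 divides 210, and φ(21) = 12.

12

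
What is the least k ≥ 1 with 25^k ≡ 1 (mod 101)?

25

The order of 25 must divide φ(101) = 101 − 1 = 100 = 2^2 · 5^2.
Divisors of 100: 1, 2, 4, 5, 10, 20, 25, 50, 100.
Test each divisor d:
25^1 ≡ 25 (mod 101)
25^2 ≡ 19 (mod 101)
25^4 ≡ 58 (mod 101)
25^5 ≡ 36 (mod 101)
25^10 ≡ 84 (mod 101)
25^20 ≡ 87 (mod 101)
25^25 ≡ 1 (mod 101) ✓
So ord_101(25) = 25.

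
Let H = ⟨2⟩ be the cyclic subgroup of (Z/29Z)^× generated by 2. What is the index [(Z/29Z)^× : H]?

ord(2) | φ(29) = 29 − 1 = 28 = 2^2 · 7.
Divisors of 28: 1, 2, 4, 7, 14, 28.
Test each divisor d:
2^1 ≡ 2 (mod 29)
2^2 ≡ 4 (mod 29)
2^4 ≡ 16 (mod 29)
2^7 ≡ 12 (mod 29)
2^14 ≡ 28 (mod 29)
2^28 ≡ 1 (mod 29) ✓
Thus |⟨2⟩| = ord(2) = 28.
The index is φ(29) / ord(2) = 28 / 28 = 1.

1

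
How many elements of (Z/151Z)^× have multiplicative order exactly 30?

8

φ(151) = 151 − 1 = 150 = 2 · 3 · 5^2.
In a cyclic group of order 150, there are φ(d) elements of order d for each divisor d of 150, and zero for non-divisors.
30 = 2 · 3 · 5 divides 150, and φ(30) = 8.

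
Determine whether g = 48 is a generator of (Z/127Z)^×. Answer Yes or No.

Yes

φ(127) = 127 − 1 = 126 = 2 · 3^2 · 7.
It suffices to check that the order of 48 is not a proper divisor of 126: compute 48^(126/q) for q ∈ {2, 3, 7}.
48^63 ≡ 126 (mod 127)  [q = 2: ≢ 1 ✓]
48^42 ≡ 107 (mod 127)  [q = 3: ≢ 1 ✓]
48^18 ≡ 16 (mod 127)  [q = 7: ≢ 1 ✓]
All checks pass, so 48 has order 126 and is a primitive root modulo 127.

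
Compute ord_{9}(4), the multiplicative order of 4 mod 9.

3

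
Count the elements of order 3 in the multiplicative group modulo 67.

φ(67) = 67 − 1 = 66 = 2 · 3 · 11.
Since (Z/67Z)^× is cyclic of order 66, the number of elements of order d is φ(d) when d | 66 and 0 otherwise.
3 | 66, and φ(3) = 3 − 1 = 2.

2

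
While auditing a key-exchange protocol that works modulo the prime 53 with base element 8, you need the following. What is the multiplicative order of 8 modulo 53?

By Lagrange's theorem, ord_53(8) divides φ(53) = 53 − 1 = 52 = 2^2 · 13.
Divisors of 52: 1, 2, 4, 13, 26, 52.
Evaluate successive powers at the divisors of 52:
8^1 ≡ 8
8^2 ≡ 11
8^4 ≡ 15
8^13 ≡ 23
8^26 ≡ 52
8^52 ≡ 1
Hence ord(8) = 52.

52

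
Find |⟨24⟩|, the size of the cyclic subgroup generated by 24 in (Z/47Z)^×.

Since 24 ∈ (Z/47Z)^×, its order divides φ(47) = 47 − 1 = 46 = 2 · 23.
Divisors of 46: 1, 2, 23, 46.
Check 24^d mod 47 for each divisor in increasing order:
24^1 ≡ 24 (mod 47)
24^2 ≡ 12 (mod 47)
24^23 ≡ 1 (mod 47) ✓
The smallest such exponent is 23, so the order of 24 is 23.

23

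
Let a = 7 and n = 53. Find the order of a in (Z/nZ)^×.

26

The order of 7 must divide φ(53) = 53 − 1 = 52 = 2^2 · 13.
Divisors of 52: 1, 2, 4, 13, 26, 52.
Evaluate successive powers at the divisors of 52:
7^1 ≡ 7
7^2 ≡ 49
7^4 ≡ 16
7^13 ≡ 52
7^26 ≡ 1
The smallest such exponent is 26, so the order of 7 is 26.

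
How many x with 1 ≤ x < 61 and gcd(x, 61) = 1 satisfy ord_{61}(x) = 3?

φ(61) = 61 − 1 = 60 = 2^2 · 3 · 5.
In a cyclic group of order 60, there are φ(d) elements of order d for each divisor d of 60, and zero for non-divisors.
3 | 60, and φ(3) = 3 − 1 = 2.

2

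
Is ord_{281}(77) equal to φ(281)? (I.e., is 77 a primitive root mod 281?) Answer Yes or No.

φ(281) = 281 − 1 = 280 = 2^3 · 5 · 7.
It suffices to check that the order of 77 is not a proper divisor of 280: compute 77^(280/q) for q ∈ {2, 5, 7}.
77^140 ≡ 280 (mod 281)  [q = 2: ≢ 1 ✓]
77^56 ≡ 1 (mod 281)  [q = 5: ≡ 1 ✗]
77^40 ≡ 249 (mod 281)  [q = 7: ≢ 1 ✓]
Since 77^56 ≡ 1, the order of 77 divides 56 < 280, so 77 is not a primitive root.

No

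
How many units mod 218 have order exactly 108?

φ(218) = φ(2)·φ(109) = 1·108 = 108 = 2^2 · 3^3.
In a cyclic group of order 108, there are φ(d) elements of order d for each divisor d of 108, and zero for non-divisors.
108 = 2^2 · 3^3 divides 108, and φ(108) = 36.

36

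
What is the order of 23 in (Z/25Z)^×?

20

ord(23) | φ(25) = φ(5^2) = 5·(5−1) = 20 = 2^2 · 5.
Divisors of 20: 1, 2, 4, 5, 10, 20.
Evaluate successive powers at the divisors of 20:
23^1 ≡ 23 (mod 25)
23^2 ≡ 4 (mod 25)
23^4 ≡ 16 (mod 25)
23^5 ≡ 18 (mod 25)
23^10 ≡ 24 (mod 25)
23^20 ≡ 1 (mod 25) ✓
Hence ord(23) = 20.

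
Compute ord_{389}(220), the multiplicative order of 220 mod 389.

194

Since 220 ∈ (Z/389Z)^×, its order divides φ(389) = 389 − 1 = 388 = 2^2 · 97.
Divisors of 388: 1, 2, 4, 97, 194, 388.
Evaluate successive powers at the divisors of 388:
220^1 ≡ 220 (mod 389)
220^2 ≡ 164 (mod 389)
220^4 ≡ 55 (mod 389)
220^97 ≡ 388 (mod 389)
220^194 ≡ 1 (mod 389) ✓
So ord_389(220) = 194.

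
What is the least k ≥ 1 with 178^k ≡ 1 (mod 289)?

136

The order of 178 must divide φ(289) = φ(17^2) = 17·(17−1) = 272 = 2^4 · 17.
Divisors of 272: 1, 2, 4, 8, 16, 17, 34, 68, 136, 272.
Evaluate successive powers at the divisors of 272:
178^1 ≡ 178
178^2 ≡ 183
178^4 ≡ 254
178^8 ≡ 69
178^16 ≡ 137
178^17 ≡ 110
178^34 ≡ 251
178^68 ≡ 288
178^136 ≡ 1
Therefore the multiplicative order of 178 modulo 289 is 136.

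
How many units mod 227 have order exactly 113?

112

φ(227) = 227 − 1 = 226 = 2 · 113.
In a cyclic group of order 226, there are φ(d) elements of order d for each divisor d of 226, and zero for non-divisors.
113 | 226, and φ(113) = 113 − 1 = 112.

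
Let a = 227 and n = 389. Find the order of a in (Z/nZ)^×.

388

ord(227) | φ(389) = 389 − 1 = 388 = 2^2 · 97.
Divisors of 388: 1, 2, 4, 97, 194, 388.
Evaluate successive powers at the divisors of 388:
227^1 ≡ 227
227^2 ≡ 181
227^4 ≡ 85
227^97 ≡ 274
227^194 ≡ 388
227^388 ≡ 1
Therefore the multiplicative order of 227 modulo 389 is 388.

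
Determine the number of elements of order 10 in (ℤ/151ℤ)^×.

4

φ(151) = 151 − 1 = 150 = 2 · 3 · 5^2.
Since (Z/151Z)^× is cyclic of order 150, the number of elements of order d is φ(d) when d | 150 and 0 otherwise.
10 = 2 · 5 divides 150, and φ(10) = 4.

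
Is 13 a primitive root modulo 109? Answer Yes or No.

Yes

φ(109) = 109 − 1 = 108 = 2^2 · 3^3.
Test 13^(108/q) mod 109 for each prime factor q of 108:
13^54 ≡ 108 (mod 109)  [q = 2: ≢ 1 ✓]
13^36 ≡ 63 (mod 109)  [q = 3: ≢ 1 ✓]
None equal 1, so ord_109(13) = 108: 13 is a primitive root.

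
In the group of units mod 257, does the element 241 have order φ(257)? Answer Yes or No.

φ(257) = 257 − 1 = 256 = 2^8.
It suffices to check that the order of 241 is not a proper divisor of 256: compute 241^(256/q) for q ∈ {2}.
241^128 ≡ 1 (mod 257)  [q = 2: ≡ 1 ✗]
Since 241^128 ≡ 1, the order of 241 divides 128 < 256, so 241 is not a primitive root.

No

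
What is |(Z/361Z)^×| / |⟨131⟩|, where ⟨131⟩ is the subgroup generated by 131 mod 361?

2

The order of 131 must divide φ(361) = φ(19^2) = 19·(19−1) = 342 = 2 · 3^2 · 19.
Divisors of 342: 1, 2, 3, 6, 9, 18, 19, 38, 57, 114, 171, 342.
Test each divisor d:
131^1 ≡ 131
131^2 ≡ 194
131^3 ≡ 144
131^6 ≡ 159
131^9 ≡ 153
131^18 ≡ 305
131^19 ≡ 245
131^38 ≡ 99
131^57 ≡ 68
131^114 ≡ 292
131^171 ≡ 1
The order of 131 is 171, so the subgroup it generates has 171 elements.
Index = |(Z/361Z)^×| / |⟨131⟩| = 342 / 171 = 2.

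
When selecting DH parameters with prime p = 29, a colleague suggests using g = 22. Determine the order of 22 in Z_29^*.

14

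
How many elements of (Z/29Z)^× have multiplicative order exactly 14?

6

φ(29) = 29 − 1 = 28 = 2^2 · 7.
In a cyclic group of order 28, there are φ(d) elements of order d for each divisor d of 28, and zero for non-divisors.
14 = 2 · 7 divides 28, and φ(14) = 6.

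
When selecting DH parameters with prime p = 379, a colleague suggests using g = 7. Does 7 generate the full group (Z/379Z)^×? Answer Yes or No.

Yes

φ(379) = 379 − 1 = 378 = 2 · 3^3 · 7.
Test 7^(378/q) mod 379 for each prime factor q of 378:
7^189 ≡ 378 (mod 379)  [q = 2: ≢ 1 ✓]
7^126 ≡ 51 (mod 379)  [q = 3: ≢ 1 ✓]
7^54 ≡ 125 (mod 379)  [q = 7: ≢ 1 ✓]
All checks pass, so 7 has order 378 and is a primitive root modulo 379.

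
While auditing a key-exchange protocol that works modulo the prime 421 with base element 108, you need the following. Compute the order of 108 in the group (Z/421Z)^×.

210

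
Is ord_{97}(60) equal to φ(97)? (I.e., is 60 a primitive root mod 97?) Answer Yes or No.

Yes

φ(97) = 97 − 1 = 96 = 2^5 · 3.
60 is a primitive root mod 97 iff 60^(φ(97)/q) ≢ 1 for every prime q | φ(97), i.e. q ∈ {2, 3}.
60^48 ≡ 96 (mod 97)  [q = 2: ≢ 1 ✓]
60^32 ≡ 35 (mod 97)  [q = 3: ≢ 1 ✓]
All checks pass, so 60 has order 96 and is a primitive root modulo 97.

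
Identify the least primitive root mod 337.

φ(337) = 337 − 1 = 336 = 2^4 · 3 · 7.
g is a primitive root iff g^(336/q) ≢ 1 (mod 337) for each prime q ∈ {2, 3, 7}.
g = 2: 2^168 ≡ 1 — hits 1, so not a primitive root.
g = 3: 3^168 ≡ 1 — hits 1, so not a primitive root.
g = 4: 4^168 ≡ 1 — hits 1, so not a primitive root.
g = 5: 5^168 ≡ 336; 5^112 ≡ 1 — hits 1, so not a primitive root.
g = 6: 6^168 ≡ 1 — hits 1, so not a primitive root.
g = 7: 7^168 ≡ 1 — hits 1, so not a primitive root.
g = 8: 8^168 ≡ 1 — hits 1, so not a primitive root.
g = 9: 9^168 ≡ 1 — hits 1, so not a primitive root.
g = 10: 10^168 ≡ 336; 10^112 ≡ 128; 10^48 ≡ 175 — none is 1, so 10 is a primitive root.
Hence the least primitive root of 337 is 10.

10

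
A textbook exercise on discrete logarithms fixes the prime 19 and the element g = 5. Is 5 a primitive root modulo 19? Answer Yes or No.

No

φ(19) = 19 − 1 = 18 = 2 · 3^2.
5 is a primitive root mod 19 iff 5^(φ(19)/q) ≢ 1 for every prime q | φ(19), i.e. q ∈ {2, 3}.
5^9 ≡ 1 (mod 19)  [q = 2: ≡ 1 ✗]
5^6 ≡ 7 (mod 19)  [q = 3: ≢ 1 ✓]
Since 5^9 ≡ 1, the order of 5 divides 9 < 18, so 5 is not a primitive root.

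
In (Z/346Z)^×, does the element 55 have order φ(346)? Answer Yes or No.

No

φ(346) = φ(2)·φ(173) = 1·172 = 172 = 2^2 · 43.
Test 55^(172/q) mod 346 for each prime factor q of 172:
55^86 ≡ 1 (mod 346)  [q = 2: ≡ 1 ✗]
55^4 ≡ 309 (mod 346)  [q = 43: ≢ 1 ✓]
Since 55^86 ≡ 1, the order of 55 divides 86 < 172, so 55 is not a primitive root.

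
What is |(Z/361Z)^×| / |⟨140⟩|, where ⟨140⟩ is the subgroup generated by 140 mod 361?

The order of 140 must divide φ(361) = φ(19^2) = 19·(19−1) = 342 = 2 · 3^2 · 19.
Divisors of 342: 1, 2, 3, 6, 9, 18, 19, 38, 57, 114, 171, 342.
Compute 140^d (mod 361) for the divisors d until we hit 1:
140^1 ≡ 140 (mod 361)
140^2 ≡ 106 (mod 361)
140^3 ≡ 39 (mod 361)
140^6 ≡ 77 (mod 361)
140^9 ≡ 115 (mod 361)
140^18 ≡ 229 (mod 361)
140^19 ≡ 292 (mod 361)
140^38 ≡ 68 (mod 361)
140^57 ≡ 1 (mod 361) ✓
Thus |⟨140⟩| = ord(140) = 57.
The index is φ(361) / ord(140) = 342 / 57 = 6.

6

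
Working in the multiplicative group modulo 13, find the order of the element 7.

12

ord(7) | φ(13) = 13 − 1 = 12 = 2^2 · 3.
Divisors of 12: 1, 2, 3, 4, 6, 12.
Compute 7^d (mod 13) for the divisors d until we hit 1:
7^1 ≡ 7 (mod 13)
7^2 ≡ 10 (mod 13)
7^3 ≡ 5 (mod 13)
7^4 ≡ 9 (mod 13)
7^6 ≡ 12 (mod 13)
7^12 ≡ 1 (mod 13) ✓
Therefore the multiplicative order of 7 modulo 13 is 12.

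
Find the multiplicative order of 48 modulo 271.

270

Since 48 ∈ (Z/271Z)^×, its order divides φ(271) = 271 − 1 = 270 = 2 · 3^3 · 5.
Divisors of 270: 1, 2, 3, 5, 6, 9, 10, 15, 18, 27, 30, 45, 54, 90, 135, 270.
Compute 48^d (mod 271) for the divisors d until we hit 1:
48^1 ≡ 48 (mod 271)
48^2 ≡ 136 (mod 271)
48^3 ≡ 24 (mod 271)
48^5 ≡ 12 (mod 271)
48^6 ≡ 34 (mod 271)
48^9 ≡ 3 (mod 271)
48^10 ≡ 144 (mod 271)
48^15 ≡ 102 (mod 271)
48^18 ≡ 9 (mod 271)
48^27 ≡ 27 (mod 271)
48^30 ≡ 106 (mod 271)
48^45 ≡ 243 (mod 271)
48^54 ≡ 187 (mod 271)
48^90 ≡ 242 (mod 271)
48^135 ≡ 270 (mod 271)
48^270 ≡ 1 (mod 271) ✓
So ord_271(48) = 270.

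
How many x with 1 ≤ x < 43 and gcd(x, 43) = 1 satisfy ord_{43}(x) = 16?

0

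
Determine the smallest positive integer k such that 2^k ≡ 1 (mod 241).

24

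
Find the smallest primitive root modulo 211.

φ(211) = 211 − 1 = 210 = 2 · 3 · 5 · 7.
Test candidates g = 2, 3, … against the prime factors q ∈ {2, 3, 5, 7} of φ(211): g is a generator iff g^(210/q) ≢ 1 for every such q.
g = 2: 2^105 ≡ 210; 2^70 ≡ 196; 2^42 ≡ 107; 2^30 ≡ 171 — none is 1, so 2 is a primitive root.
So 2 is the smallest generator of (Z/211Z)^×.

2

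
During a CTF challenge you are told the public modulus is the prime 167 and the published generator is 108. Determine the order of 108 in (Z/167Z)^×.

83

Since 108 ∈ (Z/167Z)^×, its order divides φ(167) = 167 − 1 = 166 = 2 · 83.
Divisors of 166: 1, 2, 83, 166.
Compute 108^d (mod 167) for the divisors d until we hit 1:
108^1 ≡ 108 (mod 167)
108^2 ≡ 141 (mod 167)
108^83 ≡ 1 (mod 167) ✓
Hence ord(108) = 83.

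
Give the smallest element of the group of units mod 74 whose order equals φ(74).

5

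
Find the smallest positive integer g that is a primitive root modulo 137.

3

φ(137) = 137 − 1 = 136 = 2^3 · 17.
Test candidates g = 2, 3, … against the prime factors q ∈ {2, 17} of φ(137): g is a generator iff g^(136/q) ≢ 1 for every such q.
g = 2: 2^68 ≡ 1 — hits 1, so not a primitive root.
g = 3: 3^68 ≡ 136; 3^8 ≡ 122 — none is 1, so 3 is a primitive root.
So 3 is the smallest generator of (Z/137Z)^×.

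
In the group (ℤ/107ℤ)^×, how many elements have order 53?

52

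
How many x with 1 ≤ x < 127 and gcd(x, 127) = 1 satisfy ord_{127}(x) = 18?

φ(127) = 127 − 1 = 126 = 2 · 3^2 · 7.
In a cyclic group of order 126, there are φ(d) elements of order d for each divisor d of 126, and zero for non-divisors.
18 = 2 · 3^2 divides 126, and φ(18) = 6.

6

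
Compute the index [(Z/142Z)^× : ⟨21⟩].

Since 21 ∈ (Z/142Z)^×, its order divides φ(142) = φ(2)·φ(71) = 1·70 = 70 = 2 · 5 · 7.
Divisors of 70: 1, 2, 5, 7, 10, 14, 35, 70.
Test each divisor d:
21^1 ≡ 21 (mod 142)
21^2 ≡ 15 (mod 142)
21^5 ≡ 39 (mod 142)
21^7 ≡ 17 (mod 142)
21^10 ≡ 101 (mod 142)
21^14 ≡ 5 (mod 142)
21^35 ≡ 141 (mod 142)
21^70 ≡ 1 (mod 142) ✓
Thus |⟨21⟩| = ord(21) = 70.
The index is φ(142) / ord(21) = 70 / 70 = 1.

1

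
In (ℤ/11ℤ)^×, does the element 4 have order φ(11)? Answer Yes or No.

No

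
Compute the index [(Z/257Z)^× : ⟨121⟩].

8

ord(121) | φ(257) = 257 − 1 = 256 = 2^8.
Divisors of 256: 1, 2, 4, 8, 16, 32, 64, 128, 256.
Evaluate successive powers at the divisors of 256:
121^1 ≡ 121 (mod 257)
121^2 ≡ 249 (mod 257)
121^4 ≡ 64 (mod 257)
121^8 ≡ 241 (mod 257)
121^16 ≡ 256 (mod 257)
121^32 ≡ 1 (mod 257) ✓
So ord_257(121) = 32, hence |⟨121⟩| = 32.
[(Z/257Z)^× : ⟨121⟩] = 256/32 = 8.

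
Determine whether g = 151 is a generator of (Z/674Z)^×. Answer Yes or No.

Yes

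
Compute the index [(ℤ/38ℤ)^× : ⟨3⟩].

1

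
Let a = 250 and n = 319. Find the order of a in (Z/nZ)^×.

140

ord(250) | φ(319) = φ(11·29) = (11−1)·(29−1) = 10·28 = 280 = 2^3 · 5 · 7.
Divisors of 280: 1, 2, 4, 5, 7, 8, 10, 14, 20, 28, 35, 40, 56, 70, 140, 280.
Evaluate successive powers at the divisors of 280:
250^1 ≡ 250 (mod 319)
250^2 ≡ 295 (mod 319)
250^4 ≡ 257 (mod 319)
250^5 ≡ 131 (mod 319)
250^7 ≡ 46 (mod 319)
250^8 ≡ 16 (mod 319)
250^10 ≡ 254 (mod 319)
250^14 ≡ 202 (mod 319)
250^20 ≡ 78 (mod 319)
250^28 ≡ 291 (mod 319)
250^35 ≡ 307 (mod 319)
250^40 ≡ 23 (mod 319)
250^56 ≡ 146 (mod 319)
250^70 ≡ 144 (mod 319)
250^140 ≡ 1 (mod 319) ✓
So ord_319(250) = 140.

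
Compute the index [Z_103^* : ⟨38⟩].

The order of 38 must divide φ(103) = 103 − 1 = 102 = 2 · 3 · 17.
Divisors of 102: 1, 2, 3, 6, 17, 34, 51, 102.
Evaluate successive powers at the divisors of 102:
38^1 ≡ 38 (mod 103)
38^2 ≡ 2 (mod 103)
38^3 ≡ 76 (mod 103)
38^6 ≡ 8 (mod 103)
38^17 ≡ 46 (mod 103)
38^34 ≡ 56 (mod 103)
38^51 ≡ 1 (mod 103) ✓
The order of 38 is 51, so the subgroup it generates has 51 elements.
The index is φ(103) / ord(38) = 102 / 51 = 2.

2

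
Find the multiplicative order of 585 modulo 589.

The order of 585 must divide φ(589) = φ(19·31) = (19−1)·(31−1) = 18·30 = 540 = 2^2 · 3^3 · 5.
Divisors of 540: 1, 2, 3, 4, 5, 6, 9, 10, 12, 15, 18, 20, 27, 30, 36, 45, 54, 60, 90, 108, 135, 180, 270, 540.
Evaluate successive powers at the divisors of 540:
585^1 ≡ 585 (mod 589)
585^2 ≡ 16 (mod 589)
585^3 ≡ 525 (mod 589)
585^4 ≡ 256 (mod 589)
585^5 ≡ 154 (mod 589)
585^6 ≡ 562 (mod 589)
585^9 ≡ 550 (mod 589)
585^10 ≡ 156 (mod 589)
585^12 ≡ 140 (mod 589)
585^15 ≡ 464 (mod 589)
585^18 ≡ 343 (mod 589)
585^20 ≡ 187 (mod 589)
585^27 ≡ 170 (mod 589)
585^30 ≡ 311 (mod 589)
585^36 ≡ 438 (mod 589)
585^45 ≡ 588 (mod 589)
585^54 ≡ 39 (mod 589)
585^60 ≡ 125 (mod 589)
585^90 ≡ 1 (mod 589) ✓
The smallest such exponent is 90, so the order of 585 is 90.

90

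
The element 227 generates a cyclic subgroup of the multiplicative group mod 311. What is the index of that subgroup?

1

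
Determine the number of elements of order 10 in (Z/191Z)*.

4

φ(191) = 191 − 1 = 190 = 2 · 5 · 19.
Since (Z/191Z)^× is cyclic of order 190, the number of elements of order d is φ(d) when d | 190 and 0 otherwise.
10 = 2 · 5 divides 190, and φ(10) = 4.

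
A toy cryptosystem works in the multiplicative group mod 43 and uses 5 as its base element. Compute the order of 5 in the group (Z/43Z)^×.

42

Since 5 ∈ (Z/43Z)^×, its order divides φ(43) = 43 − 1 = 42 = 2 · 3 · 7.
Divisors of 42: 1, 2, 3, 6, 7, 14, 21, 42.
Compute 5^d (mod 43) for the divisors d until we hit 1:
5^1 ≡ 5 (mod 43)
5^2 ≡ 25 (mod 43)
5^3 ≡ 39 (mod 43)
5^6 ≡ 16 (mod 43)
5^7 ≡ 37 (mod 43)
5^14 ≡ 36 (mod 43)
5^21 ≡ 42 (mod 43)
5^42 ≡ 1 (mod 43) ✓
Hence ord(5) = 42.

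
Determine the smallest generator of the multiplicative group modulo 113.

3

φ(113) = 113 − 1 = 112 = 2^4 · 7.
Test candidates g = 2, 3, … against the prime factors q ∈ {2, 7} of φ(113): g is a generator iff g^(112/q) ≢ 1 for every such q.
g = 2: 2^56 ≡ 1 — hits 1, so not a primitive root.
g = 3: 3^56 ≡ 112; 3^16 ≡ 49 — none is 1, so 3 is a primitive root.
So 3 is the smallest generator of (Z/113Z)^×.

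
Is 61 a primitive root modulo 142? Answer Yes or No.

Yes

φ(142) = φ(2)·φ(71) = 1·70 = 70 = 2 · 5 · 7.
Test 61^(70/q) mod 142 for each prime factor q of 70:
61^35 ≡ 141 (mod 142)  [q = 2: ≢ 1 ✓]
61^14 ≡ 25 (mod 142)  [q = 5: ≢ 1 ✓]
61^10 ≡ 101 (mod 142)  [q = 7: ≢ 1 ✓]
Every test exponent gives a nontrivial residue, hence 61 generates the full group.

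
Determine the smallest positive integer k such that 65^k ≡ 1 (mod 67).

33

By Lagrange's theorem, ord_67(65) divides φ(67) = 67 − 1 = 66 = 2 · 3 · 11.
Divisors of 66: 1, 2, 3, 6, 11, 22, 33, 66.
Check 65^d mod 67 for each divisor in increasing order:
65^1 ≡ 65 (mod 67)
65^2 ≡ 4 (mod 67)
65^3 ≡ 59 (mod 67)
65^6 ≡ 64 (mod 67)
65^11 ≡ 29 (mod 67)
65^22 ≡ 37 (mod 67)
65^33 ≡ 1 (mod 67) ✓
So ord_67(65) = 33.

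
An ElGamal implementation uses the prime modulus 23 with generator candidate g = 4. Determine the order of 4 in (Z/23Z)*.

11

By Lagrange's theorem, ord_23(4) divides φ(23) = 23 − 1 = 22 = 2 · 11.
Divisors of 22: 1, 2, 11, 22.
Compute 4^d (mod 23) for the divisors d until we hit 1:
4^1 ≡ 4
4^2 ≡ 16
4^11 ≡ 1
The smallest such exponent is 11, so the order of 4 is 11.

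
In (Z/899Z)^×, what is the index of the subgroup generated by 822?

6

ord(822) | φ(899) = φ(29·31) = (29−1)·(31−1) = 28·30 = 840 = 2^3 · 3 · 5 · 7.
Divisors of 840: 1, 2, 3, 4, 5, 6, 7, 8, 10, 12, 14, 15, 20, 21, 24, 28, 30, 35, 40, 42, 56, 60, 70, 84, 105, 120, 140, 168, 210, 280, 420, 840.
Test each divisor d:
822^1 ≡ 822
822^2 ≡ 535
822^3 ≡ 159
822^4 ≡ 343
822^5 ≡ 559
822^6 ≡ 109
822^7 ≡ 597
822^8 ≡ 779
822^10 ≡ 528
822^12 ≡ 194
822^14 ≡ 405
822^15 ≡ 280
822^20 ≡ 94
822^21 ≡ 853
822^24 ≡ 777
822^28 ≡ 407
822^30 ≡ 187
822^35 ≡ 249
822^40 ≡ 745
822^42 ≡ 318
822^56 ≡ 233
822^60 ≡ 807
822^70 ≡ 869
822^84 ≡ 436
822^105 ≡ 621
822^120 ≡ 373
822^140 ≡ 1
The order of 822 is 140, so the subgroup it generates has 140 elements.
The index is φ(899) / ord(822) = 840 / 140 = 6.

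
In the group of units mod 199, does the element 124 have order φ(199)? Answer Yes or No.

φ(199) = 199 − 1 = 198 = 2 · 3^2 · 11.
Test 124^(198/q) mod 199 for each prime factor q of 198:
124^99 ≡ 1 (mod 199)  [q = 2: ≡ 1 ✗]
124^66 ≡ 106 (mod 199)  [q = 3: ≢ 1 ✓]
124^18 ≡ 103 (mod 199)  [q = 11: ≢ 1 ✓]
Since 124^99 ≡ 1, the order of 124 divides 99 < 198, so 124 is not a primitive root.

No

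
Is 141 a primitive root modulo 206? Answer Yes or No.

No

φ(206) = φ(2)·φ(103) = 1·102 = 102 = 2 · 3 · 17.
An element g generates (Z/206Z)^× iff g^(102/q) ≢ 1 (mod 206) for each prime q ∈ {2, 3, 17}.
141^51 ≡ 1 (mod 206)  [q = 2: ≡ 1 ✗]
141^34 ≡ 159 (mod 206)  [q = 3: ≢ 1 ✓]
141^6 ≡ 111 (mod 206)  [q = 17: ≢ 1 ✓]
Since 141^51 ≡ 1, the order of 141 divides 51 < 102, so 141 is not a primitive root.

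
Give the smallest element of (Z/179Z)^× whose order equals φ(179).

2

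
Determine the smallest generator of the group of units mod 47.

5

φ(47) = 47 − 1 = 46 = 2 · 23.
Test candidates g = 2, 3, … against the prime factors q ∈ {2, 23} of φ(47): g is a generator iff g^(46/q) ≢ 1 for every such q.
g = 2: 2^23 ≡ 1 — hits 1, so not a primitive root.
g = 3: 3^23 ≡ 1 — hits 1, so not a primitive root.
g = 4: 4^23 ≡ 1 — hits 1, so not a primitive root.
g = 5: 5^23 ≡ 46; 5^2 ≡ 25 — none is 1, so 5 is a primitive root.
The smallest primitive root modulo 47 is 5.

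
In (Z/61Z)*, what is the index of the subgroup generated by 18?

1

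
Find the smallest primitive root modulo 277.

φ(277) = 277 − 1 = 276 = 2^2 · 3 · 23.
Test candidates g = 2, 3, … against the prime factors q ∈ {2, 3, 23} of φ(277): g is a generator iff g^(276/q) ≢ 1 for every such q.
g = 2: 2^138 ≡ 276; 2^92 ≡ 1 — hits 1, so not a primitive root.
g = 3: 3^138 ≡ 1 — hits 1, so not a primitive root.
g = 4: 4^138 ≡ 1 — hits 1, so not a primitive root.
g = 5: 5^138 ≡ 276; 5^92 ≡ 116; 5^12 ≡ 27 — none is 1, so 5 is a primitive root.
So 5 is the smallest generator of (Z/277Z)^×.

5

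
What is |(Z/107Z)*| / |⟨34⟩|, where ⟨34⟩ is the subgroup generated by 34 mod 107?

2

Since 34 ∈ (Z/107Z)^×, its order divides φ(107) = 107 − 1 = 106 = 2 · 53.
Divisors of 106: 1, 2, 53, 106.
Test each divisor d:
34^1 ≡ 34 (mod 107)
34^2 ≡ 86 (mod 107)
34^53 ≡ 1 (mod 107) ✓
The order of 34 is 53, so the subgroup it generates has 53 elements.
The index is φ(107) / ord(34) = 106 / 53 = 2.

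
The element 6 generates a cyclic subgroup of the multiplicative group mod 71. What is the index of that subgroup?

2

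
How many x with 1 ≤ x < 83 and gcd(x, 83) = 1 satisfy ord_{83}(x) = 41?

40

φ(83) = 83 − 1 = 82 = 2 · 41.
In a cyclic group of order 82, there are φ(d) elements of order d for each divisor d of 82, and zero for non-divisors.
41 | 82, and φ(41) = 41 − 1 = 40.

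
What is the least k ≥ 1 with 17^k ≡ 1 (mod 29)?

The order of 17 must divide φ(29) = 29 − 1 = 28 = 2^2 · 7.
Divisors of 28: 1, 2, 4, 7, 14, 28.
Evaluate successive powers at the divisors of 28:
17^1 ≡ 17 (mod 29)
17^2 ≡ 28 (mod 29)
17^4 ≡ 1 (mod 29) ✓
The smallest such exponent is 4, so the order of 17 is 4.

4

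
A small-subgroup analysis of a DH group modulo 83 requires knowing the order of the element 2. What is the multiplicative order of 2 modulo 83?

82

ord(2) | φ(83) = 83 − 1 = 82 = 2 · 41.
Divisors of 82: 1, 2, 41, 82.
Evaluate successive powers at the divisors of 82:
2^1 ≡ 2
2^2 ≡ 4
2^41 ≡ 82
2^82 ≡ 1
Therefore the multiplicative order of 2 modulo 83 is 82.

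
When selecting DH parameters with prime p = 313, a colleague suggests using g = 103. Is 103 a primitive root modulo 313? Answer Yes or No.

No

φ(313) = 313 − 1 = 312 = 2^3 · 3 · 13.
It suffices to check that the order of 103 is not a proper divisor of 312: compute 103^(312/q) for q ∈ {2, 3, 13}.
103^156 ≡ 1 (mod 313)  [q = 2: ≡ 1 ✗]
103^104 ≡ 1 (mod 313)  [q = 3: ≡ 1 ✗]
103^24 ≡ 294 (mod 313)  [q = 13: ≢ 1 ✓]
The check at q = 2 fails, so 103 generates a proper subgroup.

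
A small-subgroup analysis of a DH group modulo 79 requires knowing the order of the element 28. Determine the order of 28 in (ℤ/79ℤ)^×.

78

ord(28) | φ(79) = 79 − 1 = 78 = 2 · 3 · 13.
Divisors of 78: 1, 2, 3, 6, 13, 26, 39, 78.
Test each divisor d:
28^1 ≡ 28 (mod 79)
28^2 ≡ 73 (mod 79)
28^3 ≡ 69 (mod 79)
28^6 ≡ 21 (mod 79)
28^13 ≡ 24 (mod 79)
28^26 ≡ 23 (mod 79)
28^39 ≡ 78 (mod 79)
28^78 ≡ 1 (mod 79) ✓
The smallest such exponent is 78, so the order of 28 is 78.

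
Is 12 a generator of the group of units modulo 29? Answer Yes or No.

No

φ(29) = 29 − 1 = 28 = 2^2 · 7.
An element g generates (Z/29Z)^× iff g^(28/q) ≢ 1 (mod 29) for each prime q ∈ {2, 7}.
12^14 ≡ 28 (mod 29)  [q = 2: ≢ 1 ✓]
12^4 ≡ 1 (mod 29)  [q = 7: ≡ 1 ✗]
The check at q = 7 fails, so 12 generates a proper subgroup.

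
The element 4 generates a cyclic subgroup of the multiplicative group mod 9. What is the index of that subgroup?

2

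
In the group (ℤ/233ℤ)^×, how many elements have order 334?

φ(233) = 233 − 1 = 232 = 2^3 · 29.
Since (Z/233Z)^× is cyclic of order 232, the number of elements of order d is φ(d) when d | 232 and 0 otherwise.
Here 232 is not a multiple of 334, so there are no elements of order 334.

0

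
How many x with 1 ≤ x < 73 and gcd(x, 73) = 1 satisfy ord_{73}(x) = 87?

0

φ(73) = 73 − 1 = 72 = 2^3 · 3^2.
(Z/73Z)^× is cyclic (|G| = 72); a cyclic group of order m has exactly φ(d) elements of each order d | m, and none otherwise.
Here 72 is not a multiple of 87, so there are no elements of order 87.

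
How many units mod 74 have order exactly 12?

φ(74) = φ(2)·φ(37) = 1·36 = 36 = 2^2 · 3^2.
Since (Z/74Z)^× is cyclic of order 36, the number of elements of order d is φ(d) when d | 36 and 0 otherwise.
12 = 2^2 · 3 divides 36, and φ(12) = 4.

4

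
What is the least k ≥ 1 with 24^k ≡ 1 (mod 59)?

Since 24 ∈ (Z/59Z)^×, its order divides φ(59) = 59 − 1 = 58 = 2 · 29.
Divisors of 58: 1, 2, 29, 58.
Check 24^d mod 59 for each divisor in increasing order:
24^1 ≡ 24 (mod 59)
24^2 ≡ 45 (mod 59)
24^29 ≡ 58 (mod 59)
24^58 ≡ 1 (mod 59) ✓
Therefore the multiplicative order of 24 modulo 59 is 58.

58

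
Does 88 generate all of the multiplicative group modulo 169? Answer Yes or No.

φ(169) = φ(13^2) = 13·(13−1) = 156 = 2^2 · 3 · 13.
It suffices to check that the order of 88 is not a proper divisor of 156: compute 88^(156/q) for q ∈ {2, 3, 13}.
88^78 ≡ 1 (mod 169)  [q = 2: ≡ 1 ✗]
88^52 ≡ 146 (mod 169)  [q = 3: ≢ 1 ✓]
88^12 ≡ 79 (mod 169)  [q = 13: ≢ 1 ✓]
88^78 ≡ 1 shows ord(88) | 78, strictly less than φ(169); not a primitive root.

No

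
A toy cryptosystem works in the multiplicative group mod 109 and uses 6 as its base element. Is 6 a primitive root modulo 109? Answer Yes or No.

φ(109) = 109 − 1 = 108 = 2^2 · 3^3.
It suffices to check that the order of 6 is not a proper divisor of 108: compute 6^(108/q) for q ∈ {2, 3}.
6^54 ≡ 108 (mod 109)  [q = 2: ≢ 1 ✓]
6^36 ≡ 63 (mod 109)  [q = 3: ≢ 1 ✓]
None equal 1, so ord_109(6) = 108: 6 is a primitive root.

Yes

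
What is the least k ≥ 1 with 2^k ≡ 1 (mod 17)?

8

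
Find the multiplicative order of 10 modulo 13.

6

By Lagrange's theorem, ord_13(10) divides φ(13) = 13 − 1 = 12 = 2^2 · 3.
Divisors of 12: 1, 2, 3, 4, 6, 12.
Evaluate successive powers at the divisors of 12:
10^1 ≡ 10 (mod 13)
10^2 ≡ 9 (mod 13)
10^3 ≡ 12 (mod 13)
10^4 ≡ 3 (mod 13)
10^6 ≡ 1 (mod 13) ✓
The smallest such exponent is 6, so the order of 10 is 6.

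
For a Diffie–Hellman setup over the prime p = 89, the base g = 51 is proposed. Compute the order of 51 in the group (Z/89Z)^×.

88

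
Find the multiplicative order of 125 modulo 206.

34

The order of 125 must divide φ(206) = φ(2)·φ(103) = 1·102 = 102 = 2 · 3 · 17.
Divisors of 102: 1, 2, 3, 6, 17, 34, 51, 102.
Check 125^d mod 206 for each divisor in increasing order:
125^1 ≡ 125
125^2 ≡ 175
125^3 ≡ 39
125^6 ≡ 79
125^17 ≡ 205
125^34 ≡ 1
So ord_206(125) = 34.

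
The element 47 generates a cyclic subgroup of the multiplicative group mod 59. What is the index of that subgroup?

ord(47) | φ(59) = 59 − 1 = 58 = 2 · 29.
Divisors of 58: 1, 2, 29, 58.
Test each divisor d:
47^1 ≡ 47 (mod 59)
47^2 ≡ 26 (mod 59)
47^29 ≡ 58 (mod 59)
47^58 ≡ 1 (mod 59) ✓
The order of 47 is 58, so the subgroup it generates has 58 elements.
The index is φ(59) / ord(47) = 58 / 58 = 1.

1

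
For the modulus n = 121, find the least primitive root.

2

φ(121) = φ(11^2) = 11·(11−1) = 110 = 2 · 5 · 11.
g is a primitive root iff g^(110/q) ≢ 1 (mod 121) for each prime q ∈ {2, 5, 11}.
g = 2: 2^55 ≡ 120; 2^22 ≡ 81; 2^10 ≡ 56 — none is 1, so 2 is a primitive root.
The smallest primitive root modulo 121 is 2.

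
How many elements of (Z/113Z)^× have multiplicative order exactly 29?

φ(113) = 113 − 1 = 112 = 2^4 · 7.
Since (Z/113Z)^× is cyclic of order 112, the number of elements of order d is φ(d) when d | 112 and 0 otherwise.
Here 112 is not a multiple of 29, so there are no elements of order 29.

0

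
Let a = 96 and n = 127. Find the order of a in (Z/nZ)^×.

126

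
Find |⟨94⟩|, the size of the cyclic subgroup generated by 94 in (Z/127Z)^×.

21

By Lagrange's theorem, ord_127(94) divides φ(127) = 127 − 1 = 126 = 2 · 3^2 · 7.
Divisors of 126: 1, 2, 3, 6, 7, 9, 14, 18, 21, 42, 63, 126.
Evaluate successive powers at the divisors of 126:
94^1 ≡ 94
94^2 ≡ 73
94^3 ≡ 4
94^6 ≡ 16
94^7 ≡ 107
94^9 ≡ 64
94^14 ≡ 19
94^18 ≡ 32
94^21 ≡ 1
So ord_127(94) = 21.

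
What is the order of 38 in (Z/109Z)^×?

9

The order of 38 must divide φ(109) = 109 − 1 = 108 = 2^2 · 3^3.
Divisors of 108: 1, 2, 3, 4, 6, 9, 12, 18, 27, 36, 54, 108.
Test each divisor d:
38^1 ≡ 38
38^2 ≡ 27
38^3 ≡ 45
38^4 ≡ 75
38^6 ≡ 63
38^9 ≡ 1
So ord_109(38) = 9.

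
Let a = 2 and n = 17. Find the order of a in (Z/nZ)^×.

By Lagrange's theorem, ord_17(2) divides φ(17) = 17 − 1 = 16 = 2^4.
Divisors of 16: 1, 2, 4, 8, 16.
Check 2^d mod 17 for each divisor in increasing order:
2^1 ≡ 2 (mod 17)
2^2 ≡ 4 (mod 17)
2^4 ≡ 16 (mod 17)
2^8 ≡ 1 (mod 17) ✓
The smallest such exponent is 8, so the order of 2 is 8.

8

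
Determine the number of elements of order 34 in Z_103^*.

φ(103) = 103 − 1 = 102 = 2 · 3 · 17.
In a cyclic group of order 102, there are φ(d) elements of order d for each divisor d of 102, and zero for non-divisors.
34 = 2 · 17 divides 102, and φ(34) = 16.

16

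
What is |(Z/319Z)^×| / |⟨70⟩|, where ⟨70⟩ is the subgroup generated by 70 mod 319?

By Lagrange's theorem, ord_319(70) divides φ(319) = φ(11·29) = (11−1)·(29−1) = 10·28 = 280 = 2^3 · 5 · 7.
Divisors of 280: 1, 2, 4, 5, 7, 8, 10, 14, 20, 28, 35, 40, 56, 70, 140, 280.
Check 70^d mod 319 for each divisor in increasing order:
70^1 ≡ 70 (mod 319)
70^2 ≡ 115 (mod 319)
70^4 ≡ 146 (mod 319)
70^5 ≡ 12 (mod 319)
70^7 ≡ 104 (mod 319)
70^8 ≡ 262 (mod 319)
70^10 ≡ 144 (mod 319)
70^14 ≡ 289 (mod 319)
70^20 ≡ 1 (mod 319) ✓
The order of 70 is 20, so the subgroup it generates has 20 elements.
Index = |(Z/319Z)^×| / |⟨70⟩| = 280 / 20 = 14.

14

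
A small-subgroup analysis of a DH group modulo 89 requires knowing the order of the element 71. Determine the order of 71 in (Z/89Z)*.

The order of 71 must divide φ(89) = 89 − 1 = 88 = 2^3 · 11.
Divisors of 88: 1, 2, 4, 8, 11, 22, 44, 88.
Test each divisor d:
71^1 ≡ 71 (mod 89)
71^2 ≡ 57 (mod 89)
71^4 ≡ 45 (mod 89)
71^8 ≡ 67 (mod 89)
71^11 ≡ 55 (mod 89)
71^22 ≡ 88 (mod 89)
71^44 ≡ 1 (mod 89) ✓
So ord_89(71) = 44.

44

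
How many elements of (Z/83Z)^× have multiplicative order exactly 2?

φ(83) = 83 − 1 = 82 = 2 · 41.
Since (Z/83Z)^× is cyclic of order 82, the number of elements of order d is φ(d) when d | 82 and 0 otherwise.
2 | 82, and φ(2) = 2 − 1 = 1.

1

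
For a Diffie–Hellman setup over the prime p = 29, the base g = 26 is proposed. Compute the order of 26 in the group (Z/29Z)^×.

Since 26 ∈ (Z/29Z)^×, its order divides φ(29) = 29 − 1 = 28 = 2^2 · 7.
Divisors of 28: 1, 2, 4, 7, 14, 28.
Evaluate successive powers at the divisors of 28:
26^1 ≡ 26 (mod 29)
26^2 ≡ 9 (mod 29)
26^4 ≡ 23 (mod 29)
26^7 ≡ 17 (mod 29)
26^14 ≡ 28 (mod 29)
26^28 ≡ 1 (mod 29) ✓
Therefore the multiplicative order of 26 modulo 29 is 28.

28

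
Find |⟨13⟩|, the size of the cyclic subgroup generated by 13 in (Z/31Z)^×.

30

The order of 13 must divide φ(31) = 31 − 1 = 30 = 2 · 3 · 5.
Divisors of 30: 1, 2, 3, 5, 6, 10, 15, 30.
Compute 13^d (mod 31) for the divisors d until we hit 1:
13^1 ≡ 13 (mod 31)
13^2 ≡ 14 (mod 31)
13^3 ≡ 27 (mod 31)
13^5 ≡ 6 (mod 31)
13^6 ≡ 16 (mod 31)
13^10 ≡ 5 (mod 31)
13^15 ≡ 30 (mod 31)
13^30 ≡ 1 (mod 31) ✓
So ord_31(13) = 30.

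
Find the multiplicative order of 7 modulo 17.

16

ord(7) | φ(17) = 17 − 1 = 16 = 2^4.
Divisors of 16: 1, 2, 4, 8, 16.
Test each divisor d:
7^1 ≡ 7
7^2 ≡ 15
7^4 ≡ 4
7^8 ≡ 16
7^16 ≡ 1
Hence ord(7) = 16.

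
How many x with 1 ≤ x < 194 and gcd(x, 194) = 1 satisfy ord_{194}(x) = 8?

φ(194) = φ(2)·φ(97) = 1·96 = 96 = 2^5 · 3.
Since (Z/194Z)^× is cyclic of order 96, the number of elements of order d is φ(d) when d | 96 and 0 otherwise.
8 = 2^3 divides 96, and φ(8) = 4.

4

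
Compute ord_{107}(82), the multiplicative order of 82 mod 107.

106

By Lagrange's theorem, ord_107(82) divides φ(107) = 107 − 1 = 106 = 2 · 53.
Divisors of 106: 1, 2, 53, 106.
Check 82^d mod 107 for each divisor in increasing order:
82^1 ≡ 82 (mod 107)
82^2 ≡ 90 (mod 107)
82^53 ≡ 106 (mod 107)
82^106 ≡ 1 (mod 107) ✓
So ord_107(82) = 106.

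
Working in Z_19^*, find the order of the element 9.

9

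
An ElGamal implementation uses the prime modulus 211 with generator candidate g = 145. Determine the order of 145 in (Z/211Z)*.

210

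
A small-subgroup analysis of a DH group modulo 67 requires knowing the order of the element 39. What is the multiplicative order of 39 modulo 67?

By Lagrange's theorem, ord_67(39) divides φ(67) = 67 − 1 = 66 = 2 · 3 · 11.
Divisors of 66: 1, 2, 3, 6, 11, 22, 33, 66.
Evaluate successive powers at the divisors of 66:
39^1 ≡ 39 (mod 67)
39^2 ≡ 47 (mod 67)
39^3 ≡ 24 (mod 67)
39^6 ≡ 40 (mod 67)
39^11 ≡ 29 (mod 67)
39^22 ≡ 37 (mod 67)
39^33 ≡ 1 (mod 67) ✓
Hence ord(39) = 33.

33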